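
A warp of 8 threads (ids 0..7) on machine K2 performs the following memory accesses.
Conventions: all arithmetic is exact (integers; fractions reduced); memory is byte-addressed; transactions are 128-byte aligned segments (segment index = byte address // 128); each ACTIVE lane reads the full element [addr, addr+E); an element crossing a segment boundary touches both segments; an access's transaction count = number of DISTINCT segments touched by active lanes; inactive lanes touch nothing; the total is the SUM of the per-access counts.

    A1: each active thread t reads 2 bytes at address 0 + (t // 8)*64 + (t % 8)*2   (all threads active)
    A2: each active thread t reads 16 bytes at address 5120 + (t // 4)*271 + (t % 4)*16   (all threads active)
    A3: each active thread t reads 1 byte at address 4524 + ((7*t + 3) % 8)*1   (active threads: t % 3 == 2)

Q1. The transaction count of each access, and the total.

A1: 1 transaction
A2: 2 transactions
A3: 1 transaction

Answer: 1,2,1; total 4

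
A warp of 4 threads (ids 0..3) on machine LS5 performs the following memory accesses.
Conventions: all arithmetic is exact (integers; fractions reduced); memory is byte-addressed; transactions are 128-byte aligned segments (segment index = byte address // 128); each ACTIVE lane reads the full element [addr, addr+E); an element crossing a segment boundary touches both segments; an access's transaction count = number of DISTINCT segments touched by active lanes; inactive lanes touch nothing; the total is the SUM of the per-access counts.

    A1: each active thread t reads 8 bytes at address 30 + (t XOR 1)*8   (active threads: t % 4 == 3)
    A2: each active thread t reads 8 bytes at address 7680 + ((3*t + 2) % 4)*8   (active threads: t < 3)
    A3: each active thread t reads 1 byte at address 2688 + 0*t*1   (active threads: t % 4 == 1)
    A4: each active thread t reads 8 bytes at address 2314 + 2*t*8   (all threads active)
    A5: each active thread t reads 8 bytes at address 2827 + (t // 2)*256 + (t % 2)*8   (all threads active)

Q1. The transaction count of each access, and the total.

A1: 1 transaction
A2: 1 transaction
A3: 1 transaction
A4: 1 transaction
A5: 2 transactions

Answer: 1,1,1,1,2; total 6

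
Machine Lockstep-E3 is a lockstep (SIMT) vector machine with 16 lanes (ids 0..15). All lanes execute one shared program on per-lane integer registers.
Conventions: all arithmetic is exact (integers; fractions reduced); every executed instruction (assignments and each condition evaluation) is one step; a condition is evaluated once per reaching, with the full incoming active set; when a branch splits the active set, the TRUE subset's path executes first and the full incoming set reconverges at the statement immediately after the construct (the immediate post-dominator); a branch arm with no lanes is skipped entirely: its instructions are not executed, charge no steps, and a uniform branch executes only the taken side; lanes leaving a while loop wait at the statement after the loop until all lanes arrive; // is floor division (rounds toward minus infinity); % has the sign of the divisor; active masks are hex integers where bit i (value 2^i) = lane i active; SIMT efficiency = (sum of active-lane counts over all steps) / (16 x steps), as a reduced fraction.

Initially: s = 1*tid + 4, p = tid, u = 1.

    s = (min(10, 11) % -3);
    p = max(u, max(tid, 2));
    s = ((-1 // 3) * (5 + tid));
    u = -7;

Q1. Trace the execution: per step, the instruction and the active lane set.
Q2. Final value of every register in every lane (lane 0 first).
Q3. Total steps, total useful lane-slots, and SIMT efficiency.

step 0: s <- (min(10, 11) % -3)      0xffff
step 1: p <- max(u, max(tid, 2))     0xffff
step 2: s <- ((-1 // 3) * (5 + tid)) 0xffff
step 3: u <- -7                      0xffff

Answer: 4 steps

s: -5,-6,-7,-8,-9,-10,-11,-12,-13,-14,-15,-16,-17,-18,-19,-20
p: 2,2,2,3,4,5,6,7,8,9,10,11,12,13,14,15
u: -7,-7,-7,-7,-7,-7,-7,-7,-7,-7,-7,-7,-7,-7,-7,-7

steps = 4; useful = 64; efficiency = 64/64 = 1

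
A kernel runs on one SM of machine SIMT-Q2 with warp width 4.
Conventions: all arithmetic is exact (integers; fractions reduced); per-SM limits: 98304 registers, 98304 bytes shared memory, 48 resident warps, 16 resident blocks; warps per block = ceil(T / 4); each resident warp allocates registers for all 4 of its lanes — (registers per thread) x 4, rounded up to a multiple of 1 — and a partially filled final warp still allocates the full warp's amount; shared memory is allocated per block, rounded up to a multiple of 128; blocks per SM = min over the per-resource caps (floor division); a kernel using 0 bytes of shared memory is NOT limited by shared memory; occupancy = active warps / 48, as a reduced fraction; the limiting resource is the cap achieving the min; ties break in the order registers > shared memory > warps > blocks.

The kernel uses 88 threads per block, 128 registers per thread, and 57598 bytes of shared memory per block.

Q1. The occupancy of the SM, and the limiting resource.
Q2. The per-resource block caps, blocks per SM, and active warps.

Answer: occupancy 11/24, limited by shared memory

registers: 8 blocks
shared memory: 1 block
warps: 2 blocks
blocks: 16 blocks

Answer: 1 block, 22 active warps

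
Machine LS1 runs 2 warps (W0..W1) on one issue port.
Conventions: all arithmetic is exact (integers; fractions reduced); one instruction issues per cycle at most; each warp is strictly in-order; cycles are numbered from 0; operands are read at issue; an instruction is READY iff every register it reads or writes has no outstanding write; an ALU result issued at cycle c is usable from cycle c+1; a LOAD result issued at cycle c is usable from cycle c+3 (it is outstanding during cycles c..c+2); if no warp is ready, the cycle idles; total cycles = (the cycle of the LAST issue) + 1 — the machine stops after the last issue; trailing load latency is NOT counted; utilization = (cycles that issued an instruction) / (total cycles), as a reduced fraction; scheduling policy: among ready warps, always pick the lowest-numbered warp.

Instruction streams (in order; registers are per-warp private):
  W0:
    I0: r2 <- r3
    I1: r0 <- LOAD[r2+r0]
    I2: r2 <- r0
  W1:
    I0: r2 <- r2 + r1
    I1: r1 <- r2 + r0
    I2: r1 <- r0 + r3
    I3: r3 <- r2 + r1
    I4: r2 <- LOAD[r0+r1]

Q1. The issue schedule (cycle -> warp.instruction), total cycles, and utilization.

cycle 0: W0.I0
cycle 1: W0.I1
cycle 2: W1.I0
cycle 3: W1.I1
cycle 4: W0.I2
cycle 5: W1.I2
cycle 6: W1.I3
cycle 7: W1.I4

Answer: 8 cycles, utilization 1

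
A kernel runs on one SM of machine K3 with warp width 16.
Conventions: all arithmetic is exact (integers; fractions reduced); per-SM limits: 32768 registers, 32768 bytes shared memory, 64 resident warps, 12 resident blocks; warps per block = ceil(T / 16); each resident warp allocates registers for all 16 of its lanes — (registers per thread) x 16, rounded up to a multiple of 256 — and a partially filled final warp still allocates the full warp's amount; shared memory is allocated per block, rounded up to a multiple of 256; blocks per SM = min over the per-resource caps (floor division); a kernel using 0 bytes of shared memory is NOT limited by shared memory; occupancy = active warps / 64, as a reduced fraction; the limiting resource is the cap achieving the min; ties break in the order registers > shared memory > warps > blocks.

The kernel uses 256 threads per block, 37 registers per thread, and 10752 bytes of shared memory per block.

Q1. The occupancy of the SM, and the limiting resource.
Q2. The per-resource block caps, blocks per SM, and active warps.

Answer: occupancy 1/2, limited by registers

registers: 2 blocks
shared memory: 3 blocks
warps: 4 blocks
blocks: 12 blocks

Answer: 2 blocks, 32 active warps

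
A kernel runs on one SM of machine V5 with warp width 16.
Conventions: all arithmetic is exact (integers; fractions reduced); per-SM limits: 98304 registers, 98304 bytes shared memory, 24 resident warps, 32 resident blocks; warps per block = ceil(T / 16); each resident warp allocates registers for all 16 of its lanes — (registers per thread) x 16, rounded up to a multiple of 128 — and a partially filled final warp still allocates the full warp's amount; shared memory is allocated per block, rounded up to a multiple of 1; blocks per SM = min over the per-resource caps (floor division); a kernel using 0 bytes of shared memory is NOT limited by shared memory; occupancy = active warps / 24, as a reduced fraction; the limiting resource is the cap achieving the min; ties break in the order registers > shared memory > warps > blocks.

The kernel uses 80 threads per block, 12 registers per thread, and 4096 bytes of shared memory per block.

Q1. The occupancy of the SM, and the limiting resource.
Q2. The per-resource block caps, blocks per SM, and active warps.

Answer: occupancy 5/6, limited by warps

registers: 76 blocks
shared memory: 24 blocks
warps: 4 blocks
blocks: 32 blocks

Answer: 4 blocks, 20 active warps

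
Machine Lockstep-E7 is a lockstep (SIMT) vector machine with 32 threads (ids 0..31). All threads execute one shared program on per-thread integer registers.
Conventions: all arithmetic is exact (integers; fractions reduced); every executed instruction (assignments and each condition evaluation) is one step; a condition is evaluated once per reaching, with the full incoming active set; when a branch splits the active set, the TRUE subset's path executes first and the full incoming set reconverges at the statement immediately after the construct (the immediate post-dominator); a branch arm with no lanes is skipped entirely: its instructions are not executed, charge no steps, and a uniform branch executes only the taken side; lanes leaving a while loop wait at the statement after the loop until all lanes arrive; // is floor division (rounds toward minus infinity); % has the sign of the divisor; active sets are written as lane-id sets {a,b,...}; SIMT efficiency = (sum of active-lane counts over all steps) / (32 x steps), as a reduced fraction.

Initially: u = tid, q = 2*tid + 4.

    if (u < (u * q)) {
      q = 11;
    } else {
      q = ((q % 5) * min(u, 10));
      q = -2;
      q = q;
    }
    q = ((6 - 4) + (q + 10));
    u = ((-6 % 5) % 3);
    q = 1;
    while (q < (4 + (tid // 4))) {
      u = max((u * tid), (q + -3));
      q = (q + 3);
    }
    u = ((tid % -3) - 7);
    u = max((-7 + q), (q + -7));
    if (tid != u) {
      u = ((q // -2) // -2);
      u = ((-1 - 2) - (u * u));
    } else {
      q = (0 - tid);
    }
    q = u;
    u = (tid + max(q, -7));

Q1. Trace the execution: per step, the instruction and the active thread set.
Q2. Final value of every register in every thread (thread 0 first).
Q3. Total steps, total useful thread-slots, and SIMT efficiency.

step 0: eval (u < (u * q))           {0,1,2,3,4,5,6,7,8,9,10,11,12,13,14,15,16,17,18,19,20,21,22,23,24,25,26,27,28,29,30,31}
step 1: q <- 11                      {1,2,3,4,5,6,7,8,9,10,11,12,13,14,15,16,17,18,19,20,21,22,23,24,25,26,27,28,29,30,31}
step 2: q <- ((q % 5) * min(u, 10))  {0}
step 3: q <- -2                      {0}
step 4: q <- q                       {0}
step 5: q <- ((6 - 4) + (q + 10))    {0,1,2,3,4,5,6,7,8,9,10,11,12,13,14,15,16,17,18,19,20,21,22,23,24,25,26,27,28,29,30,31}
step 6: u <- ((-6 % 5) % 3)          {0,1,2,3,4,5,6,7,8,9,10,11,12,13,14,15,16,17,18,19,20,21,22,23,24,25,26,27,28,29,30,31}
step 7: q <- 1                       {0,1,2,3,4,5,6,7,8,9,10,11,12,13,14,15,16,17,18,19,20,21,22,23,24,25,26,27,28,29,30,31}
step 8: eval (q < (4 + (tid // 4)))  {0,1,2,3,4,5,6,7,8,9,10,11,12,13,14,15,16,17,18,19,20,21,22,23,24,25,26,27,28,29,30,31}
step 9: u <- max((u * tid), (q + -3)) {0,1,2,3,4,5,6,7,8,9,10,11,12,13,14,15,16,17,18,19,20,21,22,23,24,25,26,27,28,29,30,31}
step 10: q <- (q + 3)                 {0,1,2,3,4,5,6,7,8,9,10,11,12,13,14,15,16,17,18,19,20,21,22,23,24,25,26,27,28,29,30,31}
step 11: eval (q < (4 + (tid // 4)))  {0,1,2,3,4,5,6,7,8,9,10,11,12,13,14,15,16,17,18,19,20,21,22,23,24,25,26,27,28,29,30,31}
step 12: u <- max((u * tid), (q + -3)) {4,5,6,7,8,9,10,11,12,13,14,15,16,17,18,19,20,21,22,23,24,25,26,27,28,29,30,31}
step 13: q <- (q + 3)                 {4,5,6,7,8,9,10,11,12,13,14,15,16,17,18,19,20,21,22,23,24,25,26,27,28,29,30,31}
step 14: eval (q < (4 + (tid // 4)))  {4,5,6,7,8,9,10,11,12,13,14,15,16,17,18,19,20,21,22,23,24,25,26,27,28,29,30,31}
step 15: u <- max((u * tid), (q + -3)) {16,17,18,19,20,21,22,23,24,25,26,27,28,29,30,31}
step 16: q <- (q + 3)                 {16,17,18,19,20,21,22,23,24,25,26,27,28,29,30,31}
step 17: eval (q < (4 + (tid // 4)))  {16,17,18,19,20,21,22,23,24,25,26,27,28,29,30,31}
step 18: u <- max((u * tid), (q + -3)) {28,29,30,31}
step 19: q <- (q + 3)                 {28,29,30,31}
step 20: eval (q < (4 + (tid // 4)))  {28,29,30,31}
step 21: u <- ((tid % -3) - 7)        {0,1,2,3,4,5,6,7,8,9,10,11,12,13,14,15,16,17,18,19,20,21,22,23,24,25,26,27,28,29,30,31}
step 22: u <- max((-7 + q), (q + -7)) {0,1,2,3,4,5,6,7,8,9,10,11,12,13,14,15,16,17,18,19,20,21,22,23,24,25,26,27,28,29,30,31}
step 23: eval (tid != u)              {0,1,2,3,4,5,6,7,8,9,10,11,12,13,14,15,16,17,18,19,20,21,22,23,24,25,26,27,28,29,30,31}
step 24: u <- ((q // -2) // -2)       {0,1,2,3,4,5,6,7,8,9,10,11,12,13,14,15,16,17,18,19,20,21,22,23,24,25,26,27,28,29,30,31}
step 25: u <- ((-1 - 2) - (u * u))    {0,1,2,3,4,5,6,7,8,9,10,11,12,13,14,15,16,17,18,19,20,21,22,23,24,25,26,27,28,29,30,31}
step 26: q <- u                       {0,1,2,3,4,5,6,7,8,9,10,11,12,13,14,15,16,17,18,19,20,21,22,23,24,25,26,27,28,29,30,31}
step 27: u <- (tid + max(q, -7))      {0,1,2,3,4,5,6,7,8,9,10,11,12,13,14,15,16,17,18,19,20,21,22,23,24,25,26,27,28,29,30,31}

Answer: 28 steps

u: -4,-3,-2,-1,-3,-2,-1,0,1,2,3,4,5,6,7,8,9,10,11,12,13,14,15,16,17,18,19,20,21,22,23,24
q: -4,-4,-4,-4,-7,-7,-7,-7,-7,-7,-7,-7,-7,-7,-7,-7,-7,-7,-7,-7,-7,-7,-7,-7,-7,-7,-7,-7,-12,-12,-12,-12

steps = 28; useful = 658; efficiency = 658/896 = 47/64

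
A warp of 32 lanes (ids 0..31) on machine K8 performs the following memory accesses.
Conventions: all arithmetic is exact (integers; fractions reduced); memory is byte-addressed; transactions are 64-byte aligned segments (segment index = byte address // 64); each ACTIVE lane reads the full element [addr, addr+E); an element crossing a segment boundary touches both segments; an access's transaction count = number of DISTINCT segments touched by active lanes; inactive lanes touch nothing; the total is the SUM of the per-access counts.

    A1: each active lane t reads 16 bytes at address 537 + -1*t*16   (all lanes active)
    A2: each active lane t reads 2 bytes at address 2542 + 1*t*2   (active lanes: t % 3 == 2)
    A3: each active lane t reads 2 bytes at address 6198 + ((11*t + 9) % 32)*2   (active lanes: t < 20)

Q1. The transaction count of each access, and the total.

A1: 9 transactions
A2: 2 transactions
A3: 2 transactions

Answer: 9,2,2; total 13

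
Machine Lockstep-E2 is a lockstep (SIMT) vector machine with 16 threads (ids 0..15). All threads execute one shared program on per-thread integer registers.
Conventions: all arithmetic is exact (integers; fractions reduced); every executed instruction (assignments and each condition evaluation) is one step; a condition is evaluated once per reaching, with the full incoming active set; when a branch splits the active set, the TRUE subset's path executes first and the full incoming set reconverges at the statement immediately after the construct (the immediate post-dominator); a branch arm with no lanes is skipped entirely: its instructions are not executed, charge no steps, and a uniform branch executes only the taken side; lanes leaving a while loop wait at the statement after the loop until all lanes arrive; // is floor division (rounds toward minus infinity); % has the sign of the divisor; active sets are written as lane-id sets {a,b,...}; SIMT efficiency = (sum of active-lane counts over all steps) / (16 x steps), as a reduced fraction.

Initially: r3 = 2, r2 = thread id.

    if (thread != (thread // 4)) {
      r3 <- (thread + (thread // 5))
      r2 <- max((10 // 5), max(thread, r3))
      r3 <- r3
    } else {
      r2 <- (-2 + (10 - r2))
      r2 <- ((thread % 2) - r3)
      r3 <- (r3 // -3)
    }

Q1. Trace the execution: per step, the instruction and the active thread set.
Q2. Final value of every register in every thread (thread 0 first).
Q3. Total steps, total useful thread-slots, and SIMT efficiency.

step 0: eval (thread != (thread // 4)) {0,1,2,3,4,5,6,7,8,9,10,11,12,13,14,15}
step 1: r3 <- (thread + (thread // 5)) {1,2,3,4,5,6,7,8,9,10,11,12,13,14,15}
step 2: r2 <- max((10 // 5), max(thread, r3)) {1,2,3,4,5,6,7,8,9,10,11,12,13,14,15}
step 3: r3 <- r3                     {1,2,3,4,5,6,7,8,9,10,11,12,13,14,15}
step 4: r2 <- (-2 + (10 - r2))       {0}
step 5: r2 <- ((thread % 2) - r3)    {0}
step 6: r3 <- (r3 // -3)             {0}

Answer: 7 steps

r3: -1,1,2,3,4,6,7,8,9,10,12,13,14,15,16,18
r2: -2,2,2,3,4,6,7,8,9,10,12,13,14,15,16,18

steps = 7; useful = 64; efficiency = 64/112 = 4/7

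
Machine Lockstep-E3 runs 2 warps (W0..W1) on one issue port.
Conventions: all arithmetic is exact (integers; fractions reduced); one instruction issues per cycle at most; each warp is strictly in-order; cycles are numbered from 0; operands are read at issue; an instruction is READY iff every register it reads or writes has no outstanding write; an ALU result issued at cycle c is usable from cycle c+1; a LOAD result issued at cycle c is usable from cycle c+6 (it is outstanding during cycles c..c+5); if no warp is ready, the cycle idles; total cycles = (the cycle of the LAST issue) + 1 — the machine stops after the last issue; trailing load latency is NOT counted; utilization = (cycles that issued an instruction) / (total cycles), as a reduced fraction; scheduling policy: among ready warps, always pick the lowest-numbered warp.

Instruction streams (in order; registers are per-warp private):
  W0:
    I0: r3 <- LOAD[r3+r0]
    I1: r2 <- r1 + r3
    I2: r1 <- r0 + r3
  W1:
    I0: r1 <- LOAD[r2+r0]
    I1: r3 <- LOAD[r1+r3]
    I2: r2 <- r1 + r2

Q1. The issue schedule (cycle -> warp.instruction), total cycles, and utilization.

cycle 0: W0.I0
cycle 1: W1.I0
cycle 2: idle
cycle 3: idle
cycle 4: idle
cycle 5: idle
cycle 6: W0.I1
cycle 7: W0.I2
cycle 8: W1.I1
cycle 9: W1.I2

Answer: 10 cycles, utilization 3/5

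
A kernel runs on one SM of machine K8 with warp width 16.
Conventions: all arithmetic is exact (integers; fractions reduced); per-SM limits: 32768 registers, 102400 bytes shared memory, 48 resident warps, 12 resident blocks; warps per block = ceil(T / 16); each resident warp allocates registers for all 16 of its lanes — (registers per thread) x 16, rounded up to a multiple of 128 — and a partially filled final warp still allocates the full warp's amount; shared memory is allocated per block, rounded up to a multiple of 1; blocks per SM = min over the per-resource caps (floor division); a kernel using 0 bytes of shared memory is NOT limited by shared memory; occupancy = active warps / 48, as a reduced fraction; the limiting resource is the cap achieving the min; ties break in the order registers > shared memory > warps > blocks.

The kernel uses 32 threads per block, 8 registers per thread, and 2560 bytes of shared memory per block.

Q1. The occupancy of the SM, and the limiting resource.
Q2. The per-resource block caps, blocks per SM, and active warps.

Answer: occupancy 1/2, limited by blocks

registers: 128 blocks
shared memory: 40 blocks
warps: 24 blocks
blocks: 12 blocks

Answer: 12 blocks, 24 active warps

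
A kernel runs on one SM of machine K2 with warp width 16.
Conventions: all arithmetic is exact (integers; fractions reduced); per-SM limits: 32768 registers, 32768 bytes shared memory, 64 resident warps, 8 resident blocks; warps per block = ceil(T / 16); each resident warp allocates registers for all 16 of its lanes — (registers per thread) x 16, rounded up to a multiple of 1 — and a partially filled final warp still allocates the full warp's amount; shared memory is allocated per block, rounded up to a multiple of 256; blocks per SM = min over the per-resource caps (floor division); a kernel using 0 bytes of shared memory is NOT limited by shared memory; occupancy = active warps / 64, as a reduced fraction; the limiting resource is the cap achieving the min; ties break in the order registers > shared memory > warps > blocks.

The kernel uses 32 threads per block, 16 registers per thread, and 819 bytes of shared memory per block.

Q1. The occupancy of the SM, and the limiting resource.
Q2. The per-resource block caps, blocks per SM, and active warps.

Answer: occupancy 1/4, limited by blocks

registers: 64 blocks
shared memory: 32 blocks
warps: 32 blocks
blocks: 8 blocks

Answer: 8 blocks, 16 active warps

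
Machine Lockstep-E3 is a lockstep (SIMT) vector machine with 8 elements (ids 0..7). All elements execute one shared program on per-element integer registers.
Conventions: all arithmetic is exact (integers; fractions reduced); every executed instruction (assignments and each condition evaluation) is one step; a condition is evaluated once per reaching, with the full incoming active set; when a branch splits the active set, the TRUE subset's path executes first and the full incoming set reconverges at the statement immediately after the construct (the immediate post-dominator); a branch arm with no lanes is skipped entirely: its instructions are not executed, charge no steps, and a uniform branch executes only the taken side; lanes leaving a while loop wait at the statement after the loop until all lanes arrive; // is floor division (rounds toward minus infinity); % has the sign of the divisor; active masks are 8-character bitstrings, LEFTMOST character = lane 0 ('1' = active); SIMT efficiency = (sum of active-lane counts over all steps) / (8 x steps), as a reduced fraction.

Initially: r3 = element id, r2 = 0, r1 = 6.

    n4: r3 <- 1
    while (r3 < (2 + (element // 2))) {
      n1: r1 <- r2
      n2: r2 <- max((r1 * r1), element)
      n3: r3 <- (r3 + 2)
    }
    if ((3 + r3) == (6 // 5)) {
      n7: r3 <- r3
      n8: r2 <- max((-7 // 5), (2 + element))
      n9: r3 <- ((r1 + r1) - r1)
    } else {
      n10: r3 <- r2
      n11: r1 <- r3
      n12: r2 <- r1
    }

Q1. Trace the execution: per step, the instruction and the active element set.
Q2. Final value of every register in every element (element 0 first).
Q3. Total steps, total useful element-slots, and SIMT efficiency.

step 0: r3 <- 1                      11111111
step 1: eval (r3 < (2 + (element // 2))) 11111111
step 2: r1 <- r2                     11111111
step 3: r2 <- max((r1 * r1), element) 11111111
step 4: r3 <- (r3 + 2)               11111111
step 5: eval (r3 < (2 + (element // 2))) 11111111
step 6: r1 <- r2                     00001111
step 7: r2 <- max((r1 * r1), element) 00001111
step 8: r3 <- (r3 + 2)               00001111
step 9: eval (r3 < (2 + (element // 2))) 00001111
step 10: eval ((3 + r3) == (6 // 5))  11111111
step 11: r3 <- r2                     11111111
step 12: r1 <- r3                     11111111
step 13: r2 <- r1                     11111111

Answer: 14 steps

r3: 0,1,2,3,16,25,36,49
r2: 0,1,2,3,16,25,36,49
r1: 0,1,2,3,16,25,36,49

steps = 14; useful = 96; efficiency = 96/112 = 6/7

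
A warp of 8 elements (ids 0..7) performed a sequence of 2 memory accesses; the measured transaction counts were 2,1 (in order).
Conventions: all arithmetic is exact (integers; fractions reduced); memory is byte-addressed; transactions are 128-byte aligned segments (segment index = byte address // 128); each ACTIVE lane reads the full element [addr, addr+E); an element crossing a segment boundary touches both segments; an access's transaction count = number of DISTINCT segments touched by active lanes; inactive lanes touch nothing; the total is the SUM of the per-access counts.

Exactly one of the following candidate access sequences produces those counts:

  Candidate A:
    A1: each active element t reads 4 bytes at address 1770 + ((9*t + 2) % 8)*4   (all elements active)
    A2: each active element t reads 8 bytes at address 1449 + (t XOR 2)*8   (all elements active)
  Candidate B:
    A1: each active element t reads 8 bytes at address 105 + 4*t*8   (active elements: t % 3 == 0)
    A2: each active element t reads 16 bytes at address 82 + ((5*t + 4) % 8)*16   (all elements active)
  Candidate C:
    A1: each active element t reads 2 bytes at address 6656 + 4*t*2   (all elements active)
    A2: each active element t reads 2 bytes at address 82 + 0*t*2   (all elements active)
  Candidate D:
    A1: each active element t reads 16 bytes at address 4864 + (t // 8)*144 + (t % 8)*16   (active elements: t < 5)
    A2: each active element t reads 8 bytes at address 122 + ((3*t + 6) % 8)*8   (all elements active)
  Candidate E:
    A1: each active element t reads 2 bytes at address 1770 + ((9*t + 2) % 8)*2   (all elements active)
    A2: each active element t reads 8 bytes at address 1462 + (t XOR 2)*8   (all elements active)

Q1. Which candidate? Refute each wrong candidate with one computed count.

B: A1 gives 3 transactions, not 2
C: A1 gives 1 transaction, not 2
D: A1 gives 1 transaction, not 2
E: A1 gives 1 transaction, not 2
A: all counts match (2,1)

Answer: A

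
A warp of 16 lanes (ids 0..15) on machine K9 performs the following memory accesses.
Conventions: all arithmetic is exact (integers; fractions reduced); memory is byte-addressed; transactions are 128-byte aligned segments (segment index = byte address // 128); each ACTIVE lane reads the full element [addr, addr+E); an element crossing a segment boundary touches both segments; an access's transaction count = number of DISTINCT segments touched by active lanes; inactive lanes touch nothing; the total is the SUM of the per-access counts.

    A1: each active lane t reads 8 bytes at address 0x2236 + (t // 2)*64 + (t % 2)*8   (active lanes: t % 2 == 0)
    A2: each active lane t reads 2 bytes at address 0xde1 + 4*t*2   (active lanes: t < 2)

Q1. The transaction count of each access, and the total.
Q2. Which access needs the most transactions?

A1: 4 transactions
A2: 1 transaction

Answer: 4,1; total 5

Answer: A1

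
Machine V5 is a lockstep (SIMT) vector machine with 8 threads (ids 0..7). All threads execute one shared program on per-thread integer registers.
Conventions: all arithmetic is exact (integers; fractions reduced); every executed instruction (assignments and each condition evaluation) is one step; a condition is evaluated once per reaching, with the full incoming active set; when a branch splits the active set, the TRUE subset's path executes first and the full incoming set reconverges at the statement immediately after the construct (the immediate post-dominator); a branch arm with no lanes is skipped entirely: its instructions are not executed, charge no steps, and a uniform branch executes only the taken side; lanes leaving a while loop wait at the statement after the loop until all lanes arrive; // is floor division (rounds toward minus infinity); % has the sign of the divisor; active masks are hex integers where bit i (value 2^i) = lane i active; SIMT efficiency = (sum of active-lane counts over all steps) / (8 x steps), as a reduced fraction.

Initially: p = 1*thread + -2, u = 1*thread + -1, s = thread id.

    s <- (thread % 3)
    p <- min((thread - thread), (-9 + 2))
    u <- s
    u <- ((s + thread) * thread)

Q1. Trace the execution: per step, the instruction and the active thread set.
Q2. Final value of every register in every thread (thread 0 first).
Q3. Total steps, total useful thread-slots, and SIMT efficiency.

step 0: s <- (thread % 3)            0xff
step 1: p <- min((thread - thread), (-9 + 2)) 0xff
step 2: u <- s                       0xff
step 3: u <- ((s + thread) * thread) 0xff

Answer: 4 steps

p: -7,-7,-7,-7,-7,-7,-7,-7
u: 0,2,8,9,20,35,36,56
s: 0,1,2,0,1,2,0,1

steps = 4; useful = 32; efficiency = 32/32 = 1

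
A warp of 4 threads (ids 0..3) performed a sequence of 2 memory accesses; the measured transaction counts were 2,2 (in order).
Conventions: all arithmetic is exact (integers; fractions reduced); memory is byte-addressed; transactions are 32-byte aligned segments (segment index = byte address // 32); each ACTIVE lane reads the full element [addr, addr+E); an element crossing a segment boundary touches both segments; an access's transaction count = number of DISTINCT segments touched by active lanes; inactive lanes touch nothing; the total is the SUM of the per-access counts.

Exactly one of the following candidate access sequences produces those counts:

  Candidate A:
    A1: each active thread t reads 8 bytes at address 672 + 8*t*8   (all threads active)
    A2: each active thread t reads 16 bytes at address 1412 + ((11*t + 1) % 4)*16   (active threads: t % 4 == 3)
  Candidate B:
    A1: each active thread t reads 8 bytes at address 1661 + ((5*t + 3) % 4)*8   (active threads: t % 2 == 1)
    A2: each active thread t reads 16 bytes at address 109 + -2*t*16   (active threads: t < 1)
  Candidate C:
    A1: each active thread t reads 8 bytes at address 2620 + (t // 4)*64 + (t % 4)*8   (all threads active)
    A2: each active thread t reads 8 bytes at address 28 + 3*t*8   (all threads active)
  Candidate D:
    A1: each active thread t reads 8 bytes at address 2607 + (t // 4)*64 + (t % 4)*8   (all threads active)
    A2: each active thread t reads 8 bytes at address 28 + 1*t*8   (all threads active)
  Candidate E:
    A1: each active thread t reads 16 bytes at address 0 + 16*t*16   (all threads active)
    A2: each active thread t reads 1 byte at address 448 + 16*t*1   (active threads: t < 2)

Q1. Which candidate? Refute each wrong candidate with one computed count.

A: A1 gives 4 transactions, not 2
B: A2 gives 1 transaction, not 2
C: A2 gives 4 transactions, not 2
E: A1 gives 4 transactions, not 2
D: all counts match (2,2)

Answer: D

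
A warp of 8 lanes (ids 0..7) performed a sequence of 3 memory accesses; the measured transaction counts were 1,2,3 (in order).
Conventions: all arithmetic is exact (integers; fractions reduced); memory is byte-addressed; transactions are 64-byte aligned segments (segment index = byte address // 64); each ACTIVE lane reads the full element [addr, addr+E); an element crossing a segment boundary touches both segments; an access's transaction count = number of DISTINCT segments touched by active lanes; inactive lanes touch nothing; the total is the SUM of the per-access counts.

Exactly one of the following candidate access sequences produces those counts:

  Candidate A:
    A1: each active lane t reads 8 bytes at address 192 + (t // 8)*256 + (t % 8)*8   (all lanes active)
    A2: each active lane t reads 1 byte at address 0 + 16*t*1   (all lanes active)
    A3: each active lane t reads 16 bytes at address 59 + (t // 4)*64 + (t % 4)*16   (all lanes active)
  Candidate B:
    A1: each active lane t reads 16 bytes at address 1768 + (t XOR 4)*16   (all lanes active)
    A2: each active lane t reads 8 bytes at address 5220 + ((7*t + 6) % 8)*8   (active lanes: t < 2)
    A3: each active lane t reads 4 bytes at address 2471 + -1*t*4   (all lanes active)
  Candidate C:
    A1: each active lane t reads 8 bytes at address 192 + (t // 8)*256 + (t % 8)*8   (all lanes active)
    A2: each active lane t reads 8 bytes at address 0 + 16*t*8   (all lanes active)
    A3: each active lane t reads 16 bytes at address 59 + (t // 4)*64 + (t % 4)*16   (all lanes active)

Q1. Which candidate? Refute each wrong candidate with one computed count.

B: A1 gives 3 transactions, not 1
C: A2 gives 8 transactions, not 2
A: all counts match (1,2,3)

Answer: A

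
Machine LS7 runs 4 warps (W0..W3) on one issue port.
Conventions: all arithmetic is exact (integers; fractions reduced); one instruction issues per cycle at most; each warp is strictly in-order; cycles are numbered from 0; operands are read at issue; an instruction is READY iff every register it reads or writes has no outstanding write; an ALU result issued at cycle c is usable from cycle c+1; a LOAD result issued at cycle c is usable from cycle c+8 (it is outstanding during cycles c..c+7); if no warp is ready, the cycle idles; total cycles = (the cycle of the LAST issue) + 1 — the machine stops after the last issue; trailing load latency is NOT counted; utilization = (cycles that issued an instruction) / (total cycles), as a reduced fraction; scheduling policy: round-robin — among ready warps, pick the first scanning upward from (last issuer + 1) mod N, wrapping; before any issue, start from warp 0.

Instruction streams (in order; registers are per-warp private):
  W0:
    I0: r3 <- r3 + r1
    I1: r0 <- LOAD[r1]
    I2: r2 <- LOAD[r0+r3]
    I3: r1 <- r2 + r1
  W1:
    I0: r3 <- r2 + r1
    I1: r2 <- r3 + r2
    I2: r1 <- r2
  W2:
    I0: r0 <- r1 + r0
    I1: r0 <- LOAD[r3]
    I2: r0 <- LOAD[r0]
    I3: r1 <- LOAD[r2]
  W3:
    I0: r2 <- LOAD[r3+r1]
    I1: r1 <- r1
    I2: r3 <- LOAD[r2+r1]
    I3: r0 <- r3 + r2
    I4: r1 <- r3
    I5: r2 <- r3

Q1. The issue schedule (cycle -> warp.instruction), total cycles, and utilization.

cycle 0: W0.I0
cycle 1: W1.I0
cycle 2: W2.I0
cycle 3: W3.I0
cycle 4: W0.I1
cycle 5: W1.I1
cycle 6: W2.I1
cycle 7: W3.I1
cycle 8: W1.I2
cycle 9: idle
cycle 10: idle
cycle 11: W3.I2
cycle 12: W0.I2
cycle 13: idle
cycle 14: W2.I2
cycle 15: W2.I3
cycle 16: idle
cycle 17: idle
cycle 18: idle
cycle 19: W3.I3
cycle 20: W0.I3
cycle 21: W3.I4
cycle 22: W3.I5

Answer: 23 cycles, utilization 17/23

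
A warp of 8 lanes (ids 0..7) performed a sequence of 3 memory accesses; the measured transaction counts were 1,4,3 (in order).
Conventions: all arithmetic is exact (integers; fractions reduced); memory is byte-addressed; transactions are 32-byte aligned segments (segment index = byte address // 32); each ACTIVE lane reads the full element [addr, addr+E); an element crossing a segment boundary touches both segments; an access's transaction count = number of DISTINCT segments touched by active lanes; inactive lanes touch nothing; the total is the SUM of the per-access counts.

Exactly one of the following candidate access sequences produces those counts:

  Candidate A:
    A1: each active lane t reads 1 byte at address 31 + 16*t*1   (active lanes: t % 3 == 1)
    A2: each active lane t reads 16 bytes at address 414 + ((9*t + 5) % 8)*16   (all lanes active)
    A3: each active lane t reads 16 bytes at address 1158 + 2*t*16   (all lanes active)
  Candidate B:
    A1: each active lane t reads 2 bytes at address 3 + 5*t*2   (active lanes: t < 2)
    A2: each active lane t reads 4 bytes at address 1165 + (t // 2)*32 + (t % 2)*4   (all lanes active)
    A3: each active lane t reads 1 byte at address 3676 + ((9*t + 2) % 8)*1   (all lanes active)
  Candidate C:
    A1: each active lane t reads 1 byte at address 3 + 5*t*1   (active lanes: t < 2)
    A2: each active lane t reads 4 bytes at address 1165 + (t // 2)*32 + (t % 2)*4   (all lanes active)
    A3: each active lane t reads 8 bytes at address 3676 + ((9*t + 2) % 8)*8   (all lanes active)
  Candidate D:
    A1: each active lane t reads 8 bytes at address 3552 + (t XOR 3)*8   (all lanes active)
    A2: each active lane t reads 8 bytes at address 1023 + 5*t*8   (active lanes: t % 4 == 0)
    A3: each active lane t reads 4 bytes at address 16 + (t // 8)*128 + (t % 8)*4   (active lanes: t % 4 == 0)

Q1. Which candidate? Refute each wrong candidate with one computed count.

A: A1 gives 3 transactions, not 1
B: A3 gives 2 transactions, not 3
D: A1 gives 2 transactions, not 1
C: all counts match (1,4,3)

Answer: C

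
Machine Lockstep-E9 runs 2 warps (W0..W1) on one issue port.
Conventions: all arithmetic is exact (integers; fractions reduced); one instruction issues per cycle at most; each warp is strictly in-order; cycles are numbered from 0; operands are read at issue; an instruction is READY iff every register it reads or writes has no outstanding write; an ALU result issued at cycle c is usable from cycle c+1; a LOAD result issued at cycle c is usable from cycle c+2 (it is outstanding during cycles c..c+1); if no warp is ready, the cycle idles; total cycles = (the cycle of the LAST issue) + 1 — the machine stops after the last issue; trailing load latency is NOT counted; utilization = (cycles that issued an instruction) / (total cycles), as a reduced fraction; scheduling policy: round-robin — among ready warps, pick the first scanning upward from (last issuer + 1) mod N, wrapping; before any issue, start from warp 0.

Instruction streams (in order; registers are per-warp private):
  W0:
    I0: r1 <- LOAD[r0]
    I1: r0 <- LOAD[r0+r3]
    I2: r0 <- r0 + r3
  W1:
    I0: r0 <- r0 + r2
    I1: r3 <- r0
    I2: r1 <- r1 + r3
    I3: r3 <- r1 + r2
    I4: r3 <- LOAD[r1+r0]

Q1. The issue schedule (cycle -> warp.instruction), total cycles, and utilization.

cycle 0: W0.I0
cycle 1: W1.I0
cycle 2: W0.I1
cycle 3: W1.I1
cycle 4: W0.I2
cycle 5: W1.I2
cycle 6: W1.I3
cycle 7: W1.I4

Answer: 8 cycles, utilization 1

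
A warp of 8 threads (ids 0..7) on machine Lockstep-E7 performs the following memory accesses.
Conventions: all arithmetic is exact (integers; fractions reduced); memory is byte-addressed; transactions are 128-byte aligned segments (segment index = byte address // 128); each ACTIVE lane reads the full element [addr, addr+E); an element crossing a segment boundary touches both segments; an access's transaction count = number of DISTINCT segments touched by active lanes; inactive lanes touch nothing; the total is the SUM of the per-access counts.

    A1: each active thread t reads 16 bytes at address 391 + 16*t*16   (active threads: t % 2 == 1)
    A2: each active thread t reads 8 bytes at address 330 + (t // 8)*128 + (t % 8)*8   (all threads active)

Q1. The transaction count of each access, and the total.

A1: 4 transactions
A2: 2 transactions

Answer: 4,2; total 6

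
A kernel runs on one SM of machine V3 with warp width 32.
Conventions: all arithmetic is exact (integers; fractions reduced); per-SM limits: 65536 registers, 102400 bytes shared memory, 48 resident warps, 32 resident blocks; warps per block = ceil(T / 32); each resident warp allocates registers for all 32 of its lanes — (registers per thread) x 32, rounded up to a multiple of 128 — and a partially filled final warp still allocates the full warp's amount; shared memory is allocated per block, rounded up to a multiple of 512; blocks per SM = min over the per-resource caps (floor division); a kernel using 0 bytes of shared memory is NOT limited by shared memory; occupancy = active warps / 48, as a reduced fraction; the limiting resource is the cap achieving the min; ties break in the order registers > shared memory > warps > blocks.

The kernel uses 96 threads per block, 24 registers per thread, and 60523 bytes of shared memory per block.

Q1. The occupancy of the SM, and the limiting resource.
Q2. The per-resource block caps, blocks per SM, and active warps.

Answer: occupancy 1/16, limited by shared memory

registers: 28 blocks
shared memory: 1 block
warps: 16 blocks
blocks: 32 blocks

Answer: 1 block, 3 active warps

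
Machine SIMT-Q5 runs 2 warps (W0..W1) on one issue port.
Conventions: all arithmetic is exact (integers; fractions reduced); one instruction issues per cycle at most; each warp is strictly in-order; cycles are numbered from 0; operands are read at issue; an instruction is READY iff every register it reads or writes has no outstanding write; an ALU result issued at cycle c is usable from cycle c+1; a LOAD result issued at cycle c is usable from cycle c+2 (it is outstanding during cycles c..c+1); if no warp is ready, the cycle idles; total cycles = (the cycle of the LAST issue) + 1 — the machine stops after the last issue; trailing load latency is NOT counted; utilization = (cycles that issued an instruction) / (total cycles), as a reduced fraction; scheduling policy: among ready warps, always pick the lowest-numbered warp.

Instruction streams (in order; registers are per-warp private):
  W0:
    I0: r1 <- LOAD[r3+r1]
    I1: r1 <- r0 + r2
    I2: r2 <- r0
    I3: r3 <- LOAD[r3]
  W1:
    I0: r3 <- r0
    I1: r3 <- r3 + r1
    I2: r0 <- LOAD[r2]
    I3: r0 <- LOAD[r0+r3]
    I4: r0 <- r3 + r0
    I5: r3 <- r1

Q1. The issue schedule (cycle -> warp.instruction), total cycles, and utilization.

cycle 0: W0.I0
cycle 1: W1.I0
cycle 2: W0.I1
cycle 3: W0.I2
cycle 4: W0.I3
cycle 5: W1.I1
cycle 6: W1.I2
cycle 7: idle
cycle 8: W1.I3
cycle 9: idle
cycle 10: W1.I4
cycle 11: W1.I5

Answer: 12 cycles, utilization 5/6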